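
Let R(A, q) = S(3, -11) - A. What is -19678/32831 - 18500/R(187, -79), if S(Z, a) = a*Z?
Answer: 30152217/361141 ≈ 83.492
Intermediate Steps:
S(Z, a) = Z*a
R(A, q) = -33 - A (R(A, q) = 3*(-11) - A = -33 - A)
-19678/32831 - 18500/R(187, -79) = -19678/32831 - 18500/(-33 - 1*187) = -19678*1/32831 - 18500/(-33 - 187) = -19678/32831 - 18500/(-220) = -19678/32831 - 18500*(-1/220) = -19678/32831 + 925/11 = 30152217/361141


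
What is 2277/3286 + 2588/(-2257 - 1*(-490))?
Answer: -144539/187302 ≈ -0.77169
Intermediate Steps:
2277/3286 + 2588/(-2257 - 1*(-490)) = 2277*(1/3286) + 2588/(-2257 + 490) = 2277/3286 + 2588/(-1767) = 2277/3286 + 2588*(-1/1767) = 2277/3286 - 2588/1767 = -144539/187302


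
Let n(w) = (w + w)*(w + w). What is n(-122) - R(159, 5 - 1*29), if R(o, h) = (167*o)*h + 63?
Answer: 696745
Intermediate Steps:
R(o, h) = 63 + 167*h*o (R(o, h) = 167*h*o + 63 = 63 + 167*h*o)
n(w) = 4*w² (n(w) = (2*w)*(2*w) = 4*w²)
n(-122) - R(159, 5 - 1*29) = 4*(-122)² - (63 + 167*(5 - 1*29)*159) = 4*14884 - (63 + 167*(5 - 29)*159) = 59536 - (63 + 167*(-24)*159) = 59536 - (63 - 637272) = 59536 - 1*(-637209) = 59536 + 637209 = 696745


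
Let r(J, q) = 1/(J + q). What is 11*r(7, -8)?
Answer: -11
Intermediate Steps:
11*r(7, -8) = 11/(7 - 8) = 11/(-1) = 11*(-1) = -11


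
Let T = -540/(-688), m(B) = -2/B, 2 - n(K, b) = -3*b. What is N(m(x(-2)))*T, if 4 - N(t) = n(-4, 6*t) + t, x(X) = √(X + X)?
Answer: 135/86 - 2565*I/172 ≈ 1.5698 - 14.913*I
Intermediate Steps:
x(X) = √2*√X (x(X) = √(2*X) = √2*√X)
n(K, b) = 2 + 3*b (n(K, b) = 2 - (-3)*b = 2 + 3*b)
N(t) = 2 - 19*t (N(t) = 4 - ((2 + 3*(6*t)) + t) = 4 - ((2 + 18*t) + t) = 4 - (2 + 19*t) = 4 + (-2 - 19*t) = 2 - 19*t)
T = 135/172 (T = -540*(-1/688) = 135/172 ≈ 0.78488)
N(m(x(-2)))*T = (2 - (-38)/(√2*√(-2)))*(135/172) = (2 - (-38)/(√2*(I*√2)))*(135/172) = (2 - (-38)/(2*I))*(135/172) = (2 - (-38)*(-I/2))*(135/172) = (2 - 19*I)*(135/172) = 135/86 - 2565*I/172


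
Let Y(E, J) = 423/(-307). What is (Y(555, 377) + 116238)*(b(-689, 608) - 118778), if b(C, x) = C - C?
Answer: -4238550526254/307 ≈ -1.3806e+10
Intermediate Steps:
Y(E, J) = -423/307 (Y(E, J) = 423*(-1/307) = -423/307)
b(C, x) = 0
(Y(555, 377) + 116238)*(b(-689, 608) - 118778) = (-423/307 + 116238)*(0 - 118778) = (35684643/307)*(-118778) = -4238550526254/307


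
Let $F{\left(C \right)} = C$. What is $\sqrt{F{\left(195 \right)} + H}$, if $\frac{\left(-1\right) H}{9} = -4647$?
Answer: $\sqrt{42018} \approx 204.98$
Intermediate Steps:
$H = 41823$ ($H = \left(-9\right) \left(-4647\right) = 41823$)
$\sqrt{F{\left(195 \right)} + H} = \sqrt{195 + 41823} = \sqrt{42018}$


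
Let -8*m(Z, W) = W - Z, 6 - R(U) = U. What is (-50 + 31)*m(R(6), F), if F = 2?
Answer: 19/4 ≈ 4.7500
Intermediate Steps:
R(U) = 6 - U
m(Z, W) = -W/8 + Z/8 (m(Z, W) = -(W - Z)/8 = -W/8 + Z/8)
(-50 + 31)*m(R(6), F) = (-50 + 31)*(-⅛*2 + (6 - 1*6)/8) = -19*(-¼ + (6 - 6)/8) = -19*(-¼ + (⅛)*0) = -19*(-¼ + 0) = -19*(-¼) = 19/4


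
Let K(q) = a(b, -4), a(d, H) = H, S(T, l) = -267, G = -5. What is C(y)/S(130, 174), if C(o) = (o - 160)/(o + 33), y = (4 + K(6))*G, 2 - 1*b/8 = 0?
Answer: 160/8811 ≈ 0.018159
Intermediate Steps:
b = 16 (b = 16 - 8*0 = 16 + 0 = 16)
K(q) = -4
y = 0 (y = (4 - 4)*(-5) = 0*(-5) = 0)
C(o) = (-160 + o)/(33 + o)
C(y)/S(130, 174) = ((-160 + 0)/(33 + 0))/(-267) = (-160/33)*(-1/267) = ((1/33)*(-160))*(-1/267) = -160/33*(-1/267) = 160/8811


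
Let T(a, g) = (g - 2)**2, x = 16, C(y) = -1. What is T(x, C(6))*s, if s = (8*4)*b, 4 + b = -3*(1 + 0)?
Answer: -2016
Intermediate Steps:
b = -7 (b = -4 - 3*(1 + 0) = -4 - 3*1 = -4 - 3 = -7)
T(a, g) = (-2 + g)**2
s = -224 (s = (8*4)*(-7) = 32*(-7) = -224)
T(x, C(6))*s = (-2 - 1)**2*(-224) = (-3)**2*(-224) = 9*(-224) = -2016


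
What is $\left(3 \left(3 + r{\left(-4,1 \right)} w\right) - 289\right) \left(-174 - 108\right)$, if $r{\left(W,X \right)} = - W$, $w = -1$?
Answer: $82344$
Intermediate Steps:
$\left(3 \left(3 + r{\left(-4,1 \right)} w\right) - 289\right) \left(-174 - 108\right) = \left(3 \left(3 + \left(-1\right) \left(-4\right) \left(-1\right)\right) - 289\right) \left(-174 - 108\right) = \left(3 \left(3 + 4 \left(-1\right)\right) - 289\right) \left(-282\right) = \left(3 \left(3 - 4\right) - 289\right) \left(-282\right) = \left(3 \left(-1\right) - 289\right) \left(-282\right) = \left(-3 - 289\right) \left(-282\right) = \left(-292\right) \left(-282\right) = 82344$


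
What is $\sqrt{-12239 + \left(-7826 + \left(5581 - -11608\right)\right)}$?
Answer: $2 i \sqrt{719} \approx 53.628 i$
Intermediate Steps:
$\sqrt{-12239 + \left(-7826 + \left(5581 - -11608\right)\right)} = \sqrt{-12239 + \left(-7826 + \left(5581 + 11608\right)\right)} = \sqrt{-12239 + \left(-7826 + 17189\right)} = \sqrt{-12239 + 9363} = \sqrt{-2876} = 2 i \sqrt{719}$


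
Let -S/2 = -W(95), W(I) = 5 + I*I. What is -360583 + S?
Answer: -342523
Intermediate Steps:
W(I) = 5 + I²
S = 18060 (S = -(-2)*(5 + 95²) = -(-2)*(5 + 9025) = -(-2)*9030 = -2*(-9030) = 18060)
-360583 + S = -360583 + 18060 = -342523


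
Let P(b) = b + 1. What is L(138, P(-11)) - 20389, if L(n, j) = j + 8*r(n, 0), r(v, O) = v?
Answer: -19295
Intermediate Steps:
P(b) = 1 + b
L(n, j) = j + 8*n
L(138, P(-11)) - 20389 = ((1 - 11) + 8*138) - 20389 = (-10 + 1104) - 20389 = 1094 - 20389 = -19295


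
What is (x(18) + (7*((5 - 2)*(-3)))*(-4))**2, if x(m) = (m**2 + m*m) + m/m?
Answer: 811801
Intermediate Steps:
x(m) = 1 + 2*m**2 (x(m) = (m**2 + m**2) + 1 = 2*m**2 + 1 = 1 + 2*m**2)
(x(18) + (7*((5 - 2)*(-3)))*(-4))**2 = ((1 + 2*18**2) + (7*((5 - 2)*(-3)))*(-4))**2 = ((1 + 2*324) + (7*(3*(-3)))*(-4))**2 = ((1 + 648) + (7*(-9))*(-4))**2 = (649 - 63*(-4))**2 = (649 + 252)**2 = 901**2 = 811801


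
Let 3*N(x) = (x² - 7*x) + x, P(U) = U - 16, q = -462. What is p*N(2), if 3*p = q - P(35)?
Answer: 3848/9 ≈ 427.56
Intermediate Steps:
P(U) = -16 + U
p = -481/3 (p = (-462 - (-16 + 35))/3 = (-462 - 1*19)/3 = (-462 - 19)/3 = (⅓)*(-481) = -481/3 ≈ -160.33)
N(x) = -2*x + x²/3 (N(x) = ((x² - 7*x) + x)/3 = (x² - 6*x)/3 = -2*x + x²/3)
p*N(2) = -481*2*(-6 + 2)/9 = -481*2*(-4)/9 = -481/3*(-8/3) = 3848/9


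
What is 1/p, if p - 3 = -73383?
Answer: -1/73380 ≈ -1.3628e-5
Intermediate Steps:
p = -73380 (p = 3 - 73383 = -73380)
1/p = 1/(-73380) = -1/73380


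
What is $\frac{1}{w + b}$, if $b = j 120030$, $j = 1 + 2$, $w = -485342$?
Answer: $- \frac{1}{125252} \approx -7.9839 \cdot 10^{-6}$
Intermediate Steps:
$j = 3$
$b = 360090$ ($b = 3 \cdot 120030 = 360090$)
$\frac{1}{w + b} = \frac{1}{-485342 + 360090} = \frac{1}{-125252} = - \frac{1}{125252}$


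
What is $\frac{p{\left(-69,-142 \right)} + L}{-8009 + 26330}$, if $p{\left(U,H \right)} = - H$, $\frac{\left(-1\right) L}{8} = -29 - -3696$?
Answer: $- \frac{29194}{18321} \approx -1.5935$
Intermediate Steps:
$L = -29336$ ($L = - 8 \left(-29 - -3696\right) = - 8 \left(-29 + 3696\right) = \left(-8\right) 3667 = -29336$)
$\frac{p{\left(-69,-142 \right)} + L}{-8009 + 26330} = \frac{\left(-1\right) \left(-142\right) - 29336}{-8009 + 26330} = \frac{142 - 29336}{18321} = \left(-29194\right) \frac{1}{18321} = - \frac{29194}{18321}$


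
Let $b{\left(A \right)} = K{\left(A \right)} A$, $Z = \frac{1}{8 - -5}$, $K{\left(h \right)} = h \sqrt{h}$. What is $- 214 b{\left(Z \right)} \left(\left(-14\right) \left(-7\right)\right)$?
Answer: $- \frac{20972 \sqrt{13}}{2197} \approx -34.418$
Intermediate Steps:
$K{\left(h \right)} = h^{\frac{3}{2}}$
$Z = \frac{1}{13}$ ($Z = \frac{1}{8 + 5} = \frac{1}{13} \approx 0.076923$)
$b{\left(A \right)} = A^{\frac{5}{2}}$ ($b{\left(A \right)} = A^{\frac{3}{2}} A = A^{\frac{5}{2}}$)
$- 214 b{\left(Z \right)} \left(\left(-14\right) \left(-7\right)\right) = - \frac{214}{169 \sqrt{13}} \left(\left(-14\right) \left(-7\right)\right) = - 214 \frac{\sqrt{13}}{2197} \cdot 98 = - \frac{214 \sqrt{13}}{2197} \cdot 98 = - \frac{20972 \sqrt{13}}{2197}$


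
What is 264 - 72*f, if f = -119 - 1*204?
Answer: 23520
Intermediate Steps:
f = -323 (f = -119 - 204 = -323)
264 - 72*f = 264 - 72*(-323) = 264 + 23256 = 23520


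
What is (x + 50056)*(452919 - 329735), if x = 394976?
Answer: 54820821888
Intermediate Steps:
(x + 50056)*(452919 - 329735) = (394976 + 50056)*(452919 - 329735) = 445032*123184 = 54820821888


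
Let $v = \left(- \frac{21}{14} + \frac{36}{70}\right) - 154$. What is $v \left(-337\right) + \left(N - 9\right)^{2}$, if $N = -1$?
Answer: $\frac{3663113}{70} \approx 52330.0$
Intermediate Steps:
$v = - \frac{10849}{70}$ ($v = \left(\left(-21\right) \frac{1}{14} + 36 \cdot \frac{1}{70}\right) - 154 = \left(- \frac{3}{2} + \frac{18}{35}\right) - 154 = - \frac{69}{70} - 154 = - \frac{10849}{70} \approx -154.99$)
$v \left(-337\right) + \left(N - 9\right)^{2} = \left(- \frac{10849}{70}\right) \left(-337\right) + \left(-1 - 9\right)^{2} = \frac{3656113}{70} + \left(-10\right)^{2} = \frac{3656113}{70} + 100 = \frac{3663113}{70}$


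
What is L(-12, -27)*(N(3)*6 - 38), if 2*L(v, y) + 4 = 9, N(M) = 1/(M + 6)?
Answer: -280/3 ≈ -93.333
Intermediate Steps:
N(M) = 1/(6 + M)
L(v, y) = 5/2 (L(v, y) = -2 + (½)*9 = -2 + 9/2 = 5/2)
L(-12, -27)*(N(3)*6 - 38) = 5*(6/(6 + 3) - 38)/2 = 5*(6/9 - 38)/2 = 5*((⅑)*6 - 38)/2 = 5*(⅔ - 38)/2 = (5/2)*(-112/3) = -280/3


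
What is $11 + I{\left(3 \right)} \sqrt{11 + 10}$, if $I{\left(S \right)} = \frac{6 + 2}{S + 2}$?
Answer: $11 + \frac{8 \sqrt{21}}{5} \approx 18.332$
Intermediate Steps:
$I{\left(S \right)} = \frac{8}{2 + S}$
$11 + I{\left(3 \right)} \sqrt{11 + 10} = 11 + \frac{8}{2 + 3} \sqrt{11 + 10} = 11 + \frac{8}{5} \sqrt{21} = 11 + 8 \cdot \frac{1}{5} \sqrt{21} = 11 + \frac{8 \sqrt{21}}{5}$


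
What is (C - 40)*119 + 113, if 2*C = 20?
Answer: -3457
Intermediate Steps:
C = 10 (C = (½)*20 = 10)
(C - 40)*119 + 113 = (10 - 40)*119 + 113 = -30*119 + 113 = -3570 + 113 = -3457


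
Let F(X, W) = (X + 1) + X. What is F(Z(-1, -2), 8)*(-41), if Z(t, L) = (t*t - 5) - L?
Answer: 123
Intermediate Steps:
Z(t, L) = -5 + t² - L (Z(t, L) = (t² - 5) - L = (-5 + t²) - L = -5 + t² - L)
F(X, W) = 1 + 2*X (F(X, W) = (1 + X) + X = 1 + 2*X)
F(Z(-1, -2), 8)*(-41) = (1 + 2*(-5 + (-1)² - 1*(-2)))*(-41) = (1 + 2*(-5 + 1 + 2))*(-41) = (1 + 2*(-2))*(-41) = (1 - 4)*(-41) = -3*(-41) = 123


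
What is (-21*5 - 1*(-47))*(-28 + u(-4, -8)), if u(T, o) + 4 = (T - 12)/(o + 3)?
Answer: 8352/5 ≈ 1670.4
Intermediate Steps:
u(T, o) = -4 + (-12 + T)/(3 + o) (u(T, o) = -4 + (T - 12)/(o + 3) = -4 + (-12 + T)/(3 + o))
(-21*5 - 1*(-47))*(-28 + u(-4, -8)) = (-21*5 - 1*(-47))*(-28 + (-24 - 4 - 4*(-8))/(3 - 8)) = (-105 + 47)*(-28 + (-24 - 4 + 32)/(-5)) = -58*(-28 - ⅕*4) = -58*(-28 - ⅘) = -58*(-144/5) = 8352/5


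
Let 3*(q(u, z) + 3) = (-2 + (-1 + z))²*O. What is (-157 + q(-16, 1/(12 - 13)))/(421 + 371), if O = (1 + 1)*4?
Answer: -4/27 ≈ -0.14815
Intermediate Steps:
O = 8 (O = 2*4 = 8)
q(u, z) = -3 + 8*(-3 + z)²/3 (q(u, z) = -3 + ((-2 + (-1 + z))²*8)/3 = -3 + ((-3 + z)²*8)/3 = -3 + (8*(-3 + z)²)/3 = -3 + 8*(-3 + z)²/3)
(-157 + q(-16, 1/(12 - 13)))/(421 + 371) = (-157 + (-3 + 8*(-3 + 1/(12 - 13))²/3))/(421 + 371) = (-157 + (-3 + 8*(-3 + 1/(-1))²/3))/792 = (-157 + (-3 + 8*(-3 - 1)²/3))*(1/792) = (-157 + (-3 + (8/3)*(-4)²))*(1/792) = (-157 + (-3 + (8/3)*16))*(1/792) = (-157 + (-3 + 128/3))*(1/792) = (-157 + 119/3)*(1/792) = -352/3*1/792 = -4/27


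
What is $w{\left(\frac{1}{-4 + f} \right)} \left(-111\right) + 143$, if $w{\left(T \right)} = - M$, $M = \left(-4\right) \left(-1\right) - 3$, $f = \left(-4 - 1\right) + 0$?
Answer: $254$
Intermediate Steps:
$f = -5$ ($f = -5 + 0 = -5$)
$M = 1$ ($M = 4 - 3 = 1$)
$w{\left(T \right)} = -1$ ($w{\left(T \right)} = \left(-1\right) 1 = -1$)
$w{\left(\frac{1}{-4 + f} \right)} \left(-111\right) + 143 = \left(-1\right) \left(-111\right) + 143 = 111 + 143 = 254$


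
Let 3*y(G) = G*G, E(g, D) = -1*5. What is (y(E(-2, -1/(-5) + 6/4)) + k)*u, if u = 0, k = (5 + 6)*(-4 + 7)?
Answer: 0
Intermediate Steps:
E(g, D) = -5
y(G) = G²/3 (y(G) = (G*G)/3 = G²/3)
k = 33 (k = 11*3 = 33)
(y(E(-2, -1/(-5) + 6/4)) + k)*u = ((⅓)*(-5)² + 33)*0 = ((⅓)*25 + 33)*0 = (25/3 + 33)*0 = (124/3)*0 = 0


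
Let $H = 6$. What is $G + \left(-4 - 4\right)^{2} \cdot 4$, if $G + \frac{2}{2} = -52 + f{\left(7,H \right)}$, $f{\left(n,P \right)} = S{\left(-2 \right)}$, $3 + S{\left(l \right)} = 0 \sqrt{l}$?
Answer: $200$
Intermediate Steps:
$S{\left(l \right)} = -3$ ($S{\left(l \right)} = -3 + 0 \sqrt{l} = -3 + 0 = -3$)
$f{\left(n,P \right)} = -3$
$G = -56$ ($G = -1 - 55 = -56$)
$G + \left(-4 - 4\right)^{2} \cdot 4 = -56 + \left(-4 - 4\right)^{2} \cdot 4 = -56 + \left(-8\right)^{2} \cdot 4 = -56 + 64 \cdot 4 = -56 + 256 = 200$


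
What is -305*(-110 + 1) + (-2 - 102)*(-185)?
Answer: 52485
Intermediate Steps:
-305*(-110 + 1) + (-2 - 102)*(-185) = -305*(-109) - 104*(-185) = 33245 + 19240 = 52485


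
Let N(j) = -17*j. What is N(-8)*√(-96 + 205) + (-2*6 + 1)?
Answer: -11 + 136*√109 ≈ 1408.9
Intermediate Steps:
N(-8)*√(-96 + 205) + (-2*6 + 1) = (-17*(-8))*√(-96 + 205) + (-2*6 + 1) = 136*√109 + (-12 + 1) = 136*√109 - 11 = -11 + 136*√109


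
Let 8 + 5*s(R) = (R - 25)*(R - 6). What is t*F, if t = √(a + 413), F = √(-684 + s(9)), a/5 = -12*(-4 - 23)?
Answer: 2*I*√8833385/5 ≈ 1188.8*I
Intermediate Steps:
a = 1620 (a = 5*(-12*(-4 - 23)) = 5*(-12*(-27)) = 5*324 = 1620)
s(R) = -8/5 + (-25 + R)*(-6 + R)/5 (s(R) = -8/5 + ((R - 25)*(R - 6))/5 = -8/5 + ((-25 + R)*(-6 + R))/5 = -8/5 + (-25 + R)*(-6 + R)/5)
F = 2*I*√4345/5 (F = √(-684 + (142/5 - 31/5*9 + (⅕)*9²)) = √(-684 + (142/5 - 279/5 + (⅕)*81)) = √(-684 + (142/5 - 279/5 + 81/5)) = √(-684 - 56/5) = √(-3476/5) = 2*I*√4345/5 ≈ 26.367*I)
t = √2033 (t = √(1620 + 413) = √2033 ≈ 45.089)
t*F = √2033*(2*I*√4345/5) = 2*I*√8833385/5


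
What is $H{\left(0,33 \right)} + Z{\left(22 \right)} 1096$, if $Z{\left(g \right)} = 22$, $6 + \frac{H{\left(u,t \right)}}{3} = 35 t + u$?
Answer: $27559$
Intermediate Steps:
$H{\left(u,t \right)} = -18 + 3 u + 105 t$ ($H{\left(u,t \right)} = -18 + 3 \left(35 t + u\right) = -18 + 3 \left(u + 35 t\right) = -18 + \left(3 u + 105 t\right) = -18 + 3 u + 105 t$)
$H{\left(0,33 \right)} + Z{\left(22 \right)} 1096 = \left(-18 + 3 \cdot 0 + 105 \cdot 33\right) + 22 \cdot 1096 = \left(-18 + 0 + 3465\right) + 24112 = 3447 + 24112 = 27559$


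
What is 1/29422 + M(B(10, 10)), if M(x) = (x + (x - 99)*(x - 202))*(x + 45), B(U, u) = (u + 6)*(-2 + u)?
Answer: -10271632107/29422 ≈ -3.4911e+5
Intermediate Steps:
B(U, u) = (-2 + u)*(6 + u) (B(U, u) = (6 + u)*(-2 + u) = (-2 + u)*(6 + u))
M(x) = (45 + x)*(x + (-202 + x)*(-99 + x)) (M(x) = (x + (-99 + x)*(-202 + x))*(45 + x) = (x + (-202 + x)*(-99 + x))*(45 + x) = (45 + x)*(x + (-202 + x)*(-99 + x)))
1/29422 + M(B(10, 10)) = 1/29422 + (899910 + (-12 + 10**2 + 4*10)**3 - 255*(-12 + 10**2 + 4*10)**2 + 6498*(-12 + 10**2 + 4*10)) = 1/29422 + (899910 + (-12 + 100 + 40)**3 - 255*(-12 + 100 + 40)**2 + 6498*(-12 + 100 + 40)) = 1/29422 + (899910 + 128**3 - 255*128**2 + 6498*128) = 1/29422 + (899910 + 2097152 - 255*16384 + 831744) = 1/29422 + (899910 + 2097152 - 4177920 + 831744) = 1/29422 - 349114 = -10271632107/29422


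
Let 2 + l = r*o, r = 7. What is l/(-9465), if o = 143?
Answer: -333/3155 ≈ -0.10555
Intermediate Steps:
l = 999 (l = -2 + 7*143 = -2 + 1001 = 999)
l/(-9465) = 999/(-9465) = 999*(-1/9465) = -333/3155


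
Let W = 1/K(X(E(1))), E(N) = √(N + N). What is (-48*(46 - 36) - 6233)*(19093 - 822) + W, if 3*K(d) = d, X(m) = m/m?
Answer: -122653220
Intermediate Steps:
E(N) = √2*√N (E(N) = √(2*N) = √2*√N)
X(m) = 1
K(d) = d/3
W = 3 (W = 1/((⅓)*1) = 1/(⅓) = 3)
(-48*(46 - 36) - 6233)*(19093 - 822) + W = (-48*(46 - 36) - 6233)*(19093 - 822) + 3 = (-48*10 - 6233)*18271 + 3 = (-480 - 6233)*18271 + 3 = -6713*18271 + 3 = -122653223 + 3 = -122653220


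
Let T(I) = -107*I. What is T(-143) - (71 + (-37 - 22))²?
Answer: 15157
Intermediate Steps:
T(-143) - (71 + (-37 - 22))² = -107*(-143) - (71 + (-37 - 22))² = 15301 - (71 - 59)² = 15301 - 1*12² = 15301 - 1*144 = 15301 - 144 = 15157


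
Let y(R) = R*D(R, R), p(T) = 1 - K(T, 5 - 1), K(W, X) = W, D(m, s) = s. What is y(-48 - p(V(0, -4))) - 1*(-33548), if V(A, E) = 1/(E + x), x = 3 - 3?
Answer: 575577/16 ≈ 35974.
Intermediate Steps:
x = 0
V(A, E) = 1/E (V(A, E) = 1/(E + 0) = 1/E)
p(T) = 1 - T
y(R) = R**2 (y(R) = R*R = R**2)
y(-48 - p(V(0, -4))) - 1*(-33548) = (-48 - (1 - 1/(-4)))**2 - 1*(-33548) = (-48 - (1 - 1*(-1/4)))**2 + 33548 = (-48 - (1 + 1/4))**2 + 33548 = (-48 - 1*5/4)**2 + 33548 = (-48 - 5/4)**2 + 33548 = (-197/4)**2 + 33548 = 38809/16 + 33548 = 575577/16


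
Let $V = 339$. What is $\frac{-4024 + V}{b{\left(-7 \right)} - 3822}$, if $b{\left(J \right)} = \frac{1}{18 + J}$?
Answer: $\frac{40535}{42041} \approx 0.96418$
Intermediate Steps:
$\frac{-4024 + V}{b{\left(-7 \right)} - 3822} = \frac{-4024 + 339}{\frac{1}{18 - 7} - 3822} = - \frac{3685}{\frac{1}{11} - 3822} = - \frac{3685}{- \frac{42041}{11}} = \left(-3685\right) \left(- \frac{11}{42041}\right) = \frac{40535}{42041}$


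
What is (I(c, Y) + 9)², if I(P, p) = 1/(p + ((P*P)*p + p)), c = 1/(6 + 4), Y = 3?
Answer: 30547729/363609 ≈ 84.013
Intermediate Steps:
c = ⅒ (c = 1/10 = ⅒ ≈ 0.10000)
I(P, p) = 1/(2*p + p*P²) (I(P, p) = 1/(p + (P²*p + p)) = 1/(p + (p*P² + p)) = 1/(p + (p + p*P²)) = 1/(2*p + p*P²))
(I(c, Y) + 9)² = (1/(3*(2 + (⅒)²)) + 9)² = (1/(3*(2 + 1/100)) + 9)² = (1/(3*(201/100)) + 9)² = ((⅓)*(100/201) + 9)² = (100/603 + 9)² = (5527/603)² = 30547729/363609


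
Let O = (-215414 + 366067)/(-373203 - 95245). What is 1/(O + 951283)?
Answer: 468448/445626468131 ≈ 1.0512e-6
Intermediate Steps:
O = -150653/468448 (O = 150653/(-468448) = 150653*(-1/468448) = -150653/468448 ≈ -0.32160)
1/(O + 951283) = 1/(-150653/468448 + 951283) = 1/(445626468131/468448) = 468448/445626468131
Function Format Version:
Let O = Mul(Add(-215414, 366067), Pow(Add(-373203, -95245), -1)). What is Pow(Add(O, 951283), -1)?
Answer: Rational(468448, 445626468131) ≈ 1.0512e-6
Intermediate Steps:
O = Rational(-150653, 468448) (O = Mul(150653, Pow(-468448, -1)) = Mul(150653, Rational(-1, 468448)) = Rational(-150653, 468448) ≈ -0.32160)
Pow(Add(O, 951283), -1) = Pow(Add(Rational(-150653, 468448), 951283), -1) = Pow(Rational(445626468131, 468448), -1) = Rational(468448, 445626468131)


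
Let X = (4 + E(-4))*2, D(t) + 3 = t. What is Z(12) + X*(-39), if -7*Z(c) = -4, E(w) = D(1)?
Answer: -1088/7 ≈ -155.43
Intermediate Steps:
D(t) = -3 + t
E(w) = -2 (E(w) = -3 + 1 = -2)
Z(c) = 4/7 (Z(c) = -⅐*(-4) = 4/7)
X = 4 (X = (4 - 2)*2 = 2*2 = 4)
Z(12) + X*(-39) = 4/7 + 4*(-39) = 4/7 - 156 = -1088/7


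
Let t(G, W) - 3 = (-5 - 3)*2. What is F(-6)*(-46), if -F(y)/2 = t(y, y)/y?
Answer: 598/3 ≈ 199.33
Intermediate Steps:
t(G, W) = -13 (t(G, W) = 3 + (-5 - 3)*2 = 3 - 8*2 = 3 - 16 = -13)
F(y) = 26/y (F(y) = -(-26)/y = 26/y)
F(-6)*(-46) = (26/(-6))*(-46) = (26*(-⅙))*(-46) = -13/3*(-46) = 598/3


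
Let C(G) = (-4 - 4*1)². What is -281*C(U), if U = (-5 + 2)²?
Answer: -17984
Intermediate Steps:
U = 9 (U = (-3)² = 9)
C(G) = 64 (C(G) = (-4 - 4)² = (-8)² = 64)
-281*C(U) = -281*64 = -17984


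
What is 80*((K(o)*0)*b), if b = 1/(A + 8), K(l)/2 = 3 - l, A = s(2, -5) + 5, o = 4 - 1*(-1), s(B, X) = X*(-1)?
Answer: 0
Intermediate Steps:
s(B, X) = -X
o = 5 (o = 4 + 1 = 5)
A = 10 (A = -1*(-5) + 5 = 5 + 5 = 10)
K(l) = 6 - 2*l (K(l) = 2*(3 - l) = 6 - 2*l)
b = 1/18 (b = 1/(10 + 8) = 1/18 ≈ 0.055556)
80*((K(o)*0)*b) = 80*(((6 - 2*5)*0)*(1/18)) = 80*(((6 - 10)*0)*(1/18)) = 80*(-4*0*(1/18)) = 80*(0*(1/18)) = 80*0 = 0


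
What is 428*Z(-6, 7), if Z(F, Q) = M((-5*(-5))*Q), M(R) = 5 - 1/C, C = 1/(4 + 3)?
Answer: -856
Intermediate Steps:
C = ⅐ (C = 1/7 = ⅐ ≈ 0.14286)
M(R) = -2 (M(R) = 5 - 1/⅐ = 5 - 1*7 = 5 - 7 = -2)
Z(F, Q) = -2
428*Z(-6, 7) = 428*(-2) = -856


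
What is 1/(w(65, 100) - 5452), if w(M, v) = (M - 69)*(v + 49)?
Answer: -1/6048 ≈ -0.00016534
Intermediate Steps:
w(M, v) = (-69 + M)*(49 + v)
1/(w(65, 100) - 5452) = 1/((-3381 - 69*100 + 49*65 + 65*100) - 5452) = 1/((-3381 - 6900 + 3185 + 6500) - 5452) = 1/(-596 - 5452) = 1/(-6048) = -1/6048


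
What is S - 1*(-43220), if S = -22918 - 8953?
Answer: 11349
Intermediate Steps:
S = -31871
S - 1*(-43220) = -31871 - 1*(-43220) = -31871 + 43220 = 11349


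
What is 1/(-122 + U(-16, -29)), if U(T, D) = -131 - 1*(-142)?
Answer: -1/111 ≈ -0.0090090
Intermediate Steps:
U(T, D) = 11 (U(T, D) = -131 + 142 = 11)
1/(-122 + U(-16, -29)) = 1/(-122 + 11) = 1/(-111) = -1/111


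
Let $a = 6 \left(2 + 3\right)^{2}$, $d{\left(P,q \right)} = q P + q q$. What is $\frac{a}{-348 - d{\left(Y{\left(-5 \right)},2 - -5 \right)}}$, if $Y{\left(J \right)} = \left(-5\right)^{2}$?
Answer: $- \frac{75}{286} \approx -0.26224$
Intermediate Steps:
$Y{\left(J \right)} = 25$
$d{\left(P,q \right)} = q^{2} + P q$ ($d{\left(P,q \right)} = P q + q^{2} = q^{2} + P q$)
$a = 150$ ($a = 6 \cdot 5^{2} = 6 \cdot 25 = 150$)
$\frac{a}{-348 - d{\left(Y{\left(-5 \right)},2 - -5 \right)}} = \frac{150}{-348 - \left(2 - -5\right) \left(25 + \left(2 - -5\right)\right)} = \frac{150}{-348 - \left(2 + 5\right) \left(25 + \left(2 + 5\right)\right)} = \frac{150}{-348 - 7 \left(25 + 7\right)} = \frac{150}{-348 - 7 \cdot 32} = \frac{150}{-348 - 224} = \frac{150}{-572} = 150 \left(- \frac{1}{572}\right) = - \frac{75}{286}$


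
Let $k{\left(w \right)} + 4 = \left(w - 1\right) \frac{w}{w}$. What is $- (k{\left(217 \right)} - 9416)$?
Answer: $9204$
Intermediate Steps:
$k{\left(w \right)} = -5 + w$ ($k{\left(w \right)} = -4 + \left(w - 1\right) \frac{w}{w} = -4 + \left(-1 + w\right) 1 = -4 + \left(-1 + w\right) = -5 + w$)
$- (k{\left(217 \right)} - 9416) = - (\left(-5 + 217\right) - 9416) = - (212 - 9416) = \left(-1\right) \left(-9204\right) = 9204$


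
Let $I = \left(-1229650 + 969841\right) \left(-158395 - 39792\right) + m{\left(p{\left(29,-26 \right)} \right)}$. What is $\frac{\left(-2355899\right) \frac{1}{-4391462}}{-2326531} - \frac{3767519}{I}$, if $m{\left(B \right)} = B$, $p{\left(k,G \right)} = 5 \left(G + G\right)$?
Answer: $- \frac{2032293064570423305}{27688136329900328508074} \approx -7.3399 \cdot 10^{-5}$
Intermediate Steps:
$p{\left(k,G \right)} = 10 G$ ($p{\left(k,G \right)} = 5 \cdot 2 G = 10 G$)
$I = 51490766023$ ($I = \left(-1229650 + 969841\right) \left(-158395 - 39792\right) + 10 \left(-26\right) = \left(-259809\right) \left(-198187\right) - 260 = 51490766283 - 260 = 51490766023$)
$\frac{\left(-2355899\right) \frac{1}{-4391462}}{-2326531} - \frac{3767519}{I} = \frac{\left(-2355899\right) \frac{1}{-4391462}}{-2326531} - \frac{3767519}{51490766023} = \left(-2355899\right) \left(- \frac{1}{4391462}\right) \left(- \frac{1}{2326531}\right) - \frac{3767519}{51490766023} = \frac{2355899}{4391462} \left(- \frac{1}{2326531}\right) - \frac{3767519}{51490766023} = - \frac{2355899}{10216872478322} - \frac{3767519}{51490766023} = - \frac{2032293064570423305}{27688136329900328508074}$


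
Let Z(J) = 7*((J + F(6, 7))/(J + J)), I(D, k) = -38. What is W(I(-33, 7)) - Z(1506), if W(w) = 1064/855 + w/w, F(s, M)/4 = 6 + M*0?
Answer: -29623/22590 ≈ -1.3113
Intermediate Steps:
F(s, M) = 24 (F(s, M) = 4*(6 + M*0) = 4*(6 + 0) = 4*6 = 24)
W(w) = 101/45 (W(w) = 1064*(1/855) + 1 = 56/45 + 1 = 101/45)
Z(J) = 7*(24 + J)/(2*J) (Z(J) = 7*((J + 24)/(J + J)) = 7*((24 + J)/((2*J))) = 7*((24 + J)*(1/(2*J))) = 7*((24 + J)/(2*J)) = 7*(24 + J)/(2*J))
W(I(-33, 7)) - Z(1506) = 101/45 - (7/2 + 84/1506) = 101/45 - (7/2 + 84*(1/1506)) = 101/45 - (7/2 + 14/251) = 101/45 - 1*1785/502 = 101/45 - 1785/502 = -29623/22590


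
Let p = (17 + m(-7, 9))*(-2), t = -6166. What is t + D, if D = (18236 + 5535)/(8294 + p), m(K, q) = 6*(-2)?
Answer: -51055373/8284 ≈ -6163.1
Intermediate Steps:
m(K, q) = -12
p = -10 (p = (17 - 12)*(-2) = 5*(-2) = -10)
D = 23771/8284 (D = (18236 + 5535)/(8294 - 10) = 23771/8284 ≈ 2.8695)
t + D = -6166 + 23771/8284 = -51055373/8284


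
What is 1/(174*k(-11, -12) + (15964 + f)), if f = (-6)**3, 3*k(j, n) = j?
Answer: 1/15110 ≈ 6.6181e-5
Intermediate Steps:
k(j, n) = j/3
f = -216
1/(174*k(-11, -12) + (15964 + f)) = 1/(174*((1/3)*(-11)) + (15964 - 216)) = 1/(174*(-11/3) + 15748) = 1/(-638 + 15748) = 1/15110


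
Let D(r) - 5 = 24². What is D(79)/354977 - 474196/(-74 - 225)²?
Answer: -24039533073/4533614111 ≈ -5.3025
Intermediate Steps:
D(r) = 581 (D(r) = 5 + 24² = 5 + 576 = 581)
D(79)/354977 - 474196/(-74 - 225)² = 581/354977 - 474196/(-74 - 225)² = 581*(1/354977) - 474196/((-299)²) = 83/50711 - 474196/89401 = -24039533073/4533614111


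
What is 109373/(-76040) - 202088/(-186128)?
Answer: -311912889/884573320 ≈ -0.35261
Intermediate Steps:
109373/(-76040) - 202088/(-186128) = 109373*(-1/76040) - 202088*(-1/186128) = -109373/76040 + 25261/23266 = -311912889/884573320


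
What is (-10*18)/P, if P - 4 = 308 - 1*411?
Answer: 20/11 ≈ 1.8182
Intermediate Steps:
P = -99 (P = 4 + (308 - 1*411) = 4 + (308 - 411) = 4 - 103 = -99)
(-10*18)/P = -10*18/(-99) = -180*(-1/99) = 20/11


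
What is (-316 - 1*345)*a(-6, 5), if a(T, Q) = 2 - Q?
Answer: 1983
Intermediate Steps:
(-316 - 1*345)*a(-6, 5) = (-316 - 1*345)*(2 - 1*5) = (-316 - 345)*(2 - 5) = -661*(-3) = 1983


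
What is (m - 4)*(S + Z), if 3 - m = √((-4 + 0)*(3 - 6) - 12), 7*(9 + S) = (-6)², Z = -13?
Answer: 118/7 ≈ 16.857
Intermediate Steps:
S = -27/7 (S = -9 + (⅐)*(-6)² = -9 + (⅐)*36 = -9 + 36/7 = -27/7 ≈ -3.8571)
m = 3 (m = 3 - √((-4 + 0)*(3 - 6) - 12) = 3 - √(-4*(-3) - 12) = 3 - √(12 - 12) = 3 - √0 = 3 - 1*0 = 3 + 0 = 3)
(m - 4)*(S + Z) = (3 - 4)*(-27/7 - 13) = -1*(-118/7) = 118/7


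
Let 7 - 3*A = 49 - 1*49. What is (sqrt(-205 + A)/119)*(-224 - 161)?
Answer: -220*I*sqrt(114)/51 ≈ -46.058*I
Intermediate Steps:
A = 7/3 (A = 7/3 - (49 - 1*49)/3 = 7/3 - (49 - 49)/3 = 7/3 - 1/3*0 = 7/3 + 0 = 7/3 ≈ 2.3333)
(sqrt(-205 + A)/119)*(-224 - 161) = (sqrt(-205 + 7/3)/119)*(-224 - 161) = (sqrt(-608/3)*(1/119))*(-385) = ((4*I*sqrt(114)/3)*(1/119))*(-385) = (4*I*sqrt(114)/357)*(-385) = -220*I*sqrt(114)/51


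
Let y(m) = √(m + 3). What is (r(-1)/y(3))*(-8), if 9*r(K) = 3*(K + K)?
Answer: 8*√6/9 ≈ 2.1773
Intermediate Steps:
y(m) = √(3 + m)
r(K) = 2*K/3 (r(K) = (3*(K + K))/9 = (3*(2*K))/9 = (6*K)/9 = 2*K/3)
(r(-1)/y(3))*(-8) = (((⅔)*(-1))/(√(3 + 3)))*(-8) = (-⅔/√6)*(-8) = ((√6/6)*(-⅔))*(-8) = -√6/9*(-8) = 8*√6/9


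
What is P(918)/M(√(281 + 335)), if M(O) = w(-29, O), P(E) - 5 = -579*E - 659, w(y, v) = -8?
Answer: 66522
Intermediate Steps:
P(E) = -654 - 579*E (P(E) = 5 + (-579*E - 659) = 5 + (-659 - 579*E) = -654 - 579*E)
M(O) = -8
P(918)/M(√(281 + 335)) = (-654 - 579*918)/(-8) = (-654 - 531522)*(-⅛) = -532176*(-⅛) = 66522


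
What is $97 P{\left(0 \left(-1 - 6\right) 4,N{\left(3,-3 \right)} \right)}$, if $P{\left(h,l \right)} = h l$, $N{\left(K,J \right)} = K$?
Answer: $0$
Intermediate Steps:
$97 P{\left(0 \left(-1 - 6\right) 4,N{\left(3,-3 \right)} \right)} = 97 \cdot 0 \left(-1 - 6\right) 4 \cdot 3 = 97 \cdot 0 \left(-7\right) 4 \cdot 3 = 97 \cdot 0 \cdot 4 \cdot 3 = 97 \cdot 0 \cdot 3 = 97 \cdot 0 = 0$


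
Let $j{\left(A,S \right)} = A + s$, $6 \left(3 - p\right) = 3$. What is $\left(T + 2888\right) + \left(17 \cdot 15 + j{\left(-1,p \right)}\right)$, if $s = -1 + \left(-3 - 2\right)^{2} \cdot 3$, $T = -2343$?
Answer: $873$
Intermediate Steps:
$p = \frac{5}{2}$ ($p = 3 - \frac{1}{2} = \frac{5}{2} \approx 2.5$)
$s = 74$ ($s = -1 + \left(-5\right)^{2} \cdot 3 = -1 + 25 \cdot 3 = -1 + 75 = 74$)
$j{\left(A,S \right)} = 74 + A$ ($j{\left(A,S \right)} = A + 74 = 74 + A$)
$\left(T + 2888\right) + \left(17 \cdot 15 + j{\left(-1,p \right)}\right) = \left(-2343 + 2888\right) + \left(17 \cdot 15 + \left(74 - 1\right)\right) = 545 + \left(255 + 73\right) = 545 + 328 = 873$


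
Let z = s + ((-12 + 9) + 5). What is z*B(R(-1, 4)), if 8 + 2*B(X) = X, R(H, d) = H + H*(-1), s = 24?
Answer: -104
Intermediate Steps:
R(H, d) = 0 (R(H, d) = H - H = 0)
z = 26 (z = 24 + ((-12 + 9) + 5) = 24 + (-3 + 5) = 24 + 2 = 26)
B(X) = -4 + X/2
z*B(R(-1, 4)) = 26*(-4 + (½)*0) = 26*(-4 + 0) = 26*(-4) = -104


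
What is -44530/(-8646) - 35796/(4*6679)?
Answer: 110021408/28873317 ≈ 3.8105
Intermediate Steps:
-44530/(-8646) - 35796/(4*6679) = -44530*(-1/8646) - 35796/26716 = 22265/4323 - 35796*1/26716 = 22265/4323 - 8949/6679 = 110021408/28873317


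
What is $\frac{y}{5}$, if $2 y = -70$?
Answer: $-7$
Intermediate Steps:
$y = -35$ ($y = \frac{1}{2} \left(-70\right) = -35$)
$\frac{y}{5} = \frac{1}{5} \left(-35\right) = -7$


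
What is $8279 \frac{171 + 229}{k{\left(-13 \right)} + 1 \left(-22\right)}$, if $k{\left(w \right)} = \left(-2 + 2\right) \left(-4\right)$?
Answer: $- \frac{1655800}{11} \approx -1.5053 \cdot 10^{5}$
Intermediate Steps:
$k{\left(w \right)} = 0$ ($k{\left(w \right)} = 0 \left(-4\right) = 0$)
$8279 \frac{171 + 229}{k{\left(-13 \right)} + 1 \left(-22\right)} = 8279 \frac{171 + 229}{0 + 1 \left(-22\right)} = 8279 \frac{400}{0 - 22} = 8279 \frac{400}{-22} = 8279 \cdot 400 \left(- \frac{1}{22}\right) = 8279 \left(- \frac{200}{11}\right) = - \frac{1655800}{11}$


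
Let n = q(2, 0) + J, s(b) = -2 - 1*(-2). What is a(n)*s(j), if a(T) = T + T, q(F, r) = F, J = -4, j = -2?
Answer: 0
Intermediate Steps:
s(b) = 0 (s(b) = -2 + 2 = 0)
n = -2 (n = 2 - 4 = -2)
a(T) = 2*T
a(n)*s(j) = (2*(-2))*0 = -4*0 = 0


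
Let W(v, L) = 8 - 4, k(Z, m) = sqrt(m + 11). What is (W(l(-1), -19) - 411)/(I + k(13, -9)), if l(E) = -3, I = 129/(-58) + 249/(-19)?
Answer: 7576747002/282944641 + 494262428*sqrt(2)/282944641 ≈ 29.249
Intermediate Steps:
k(Z, m) = sqrt(11 + m)
I = -16893/1102 (I = 129*(-1/58) + 249*(-1/19) = -129/58 - 249/19 = -16893/1102 ≈ -15.329)
W(v, L) = 4
(W(l(-1), -19) - 411)/(I + k(13, -9)) = (4 - 411)/(-16893/1102 + sqrt(11 - 9)) = -407/(-16893/1102 + sqrt(2))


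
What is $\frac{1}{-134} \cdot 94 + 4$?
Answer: $\frac{221}{67} \approx 3.2985$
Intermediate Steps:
$\frac{1}{-134} \cdot 94 + 4 = \left(- \frac{1}{134}\right) 94 + 4 = - \frac{47}{67} + 4 = \frac{221}{67}$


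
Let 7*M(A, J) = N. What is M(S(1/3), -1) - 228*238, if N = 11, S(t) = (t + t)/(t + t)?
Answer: -379837/7 ≈ -54262.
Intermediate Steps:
S(t) = 1 (S(t) = (2*t)/((2*t)) = (2*t)*(1/(2*t)) = 1)
M(A, J) = 11/7 (M(A, J) = (1/7)*11 = 11/7)
M(S(1/3), -1) - 228*238 = 11/7 - 228*238 = 11/7 - 54264 = -379837/7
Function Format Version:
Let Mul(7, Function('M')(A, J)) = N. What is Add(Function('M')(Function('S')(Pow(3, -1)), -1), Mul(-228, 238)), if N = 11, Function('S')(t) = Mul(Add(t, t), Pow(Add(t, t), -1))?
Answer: Rational(-379837, 7) ≈ -54262.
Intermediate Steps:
Function('S')(t) = 1 (Function('S')(t) = Mul(Mul(2, t), Pow(Mul(2, t), -1)) = Mul(Mul(2, t), Mul(Rational(1, 2), Pow(t, -1))) = 1)
Function('M')(A, J) = Rational(11, 7) (Function('M')(A, J) = Mul(Rational(1, 7), 11) = Rational(11, 7))
Add(Function('M')(Function('S')(Pow(3, -1)), -1), Mul(-228, 238)) = Add(Rational(11, 7), Mul(-228, 238)) = Add(Rational(11, 7), -54264) = Rational(-379837, 7)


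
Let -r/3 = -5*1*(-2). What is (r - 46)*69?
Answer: -5244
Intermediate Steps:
r = -30 (r = -3*(-5*1)*(-2) = -(-15)*(-2) = -3*10 = -30)
(r - 46)*69 = (-30 - 46)*69 = -76*69 = -5244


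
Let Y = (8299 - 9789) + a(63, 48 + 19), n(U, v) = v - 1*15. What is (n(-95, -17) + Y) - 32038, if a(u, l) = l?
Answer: -33493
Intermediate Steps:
n(U, v) = -15 + v (n(U, v) = v - 15 = -15 + v)
Y = -1423 (Y = (8299 - 9789) + (48 + 19) = -1490 + 67 = -1423)
(n(-95, -17) + Y) - 32038 = ((-15 - 17) - 1423) - 32038 = (-32 - 1423) - 32038 = -1455 - 32038 = -33493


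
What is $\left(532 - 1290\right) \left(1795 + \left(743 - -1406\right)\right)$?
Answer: $-2989552$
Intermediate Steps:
$\left(532 - 1290\right) \left(1795 + \left(743 - -1406\right)\right) = - 758 \left(1795 + \left(743 + 1406\right)\right) = - 758 \left(1795 + 2149\right) = \left(-758\right) 3944 = -2989552$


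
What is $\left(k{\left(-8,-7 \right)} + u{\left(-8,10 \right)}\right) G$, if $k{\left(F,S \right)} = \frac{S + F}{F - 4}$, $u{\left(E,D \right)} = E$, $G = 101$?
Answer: $- \frac{2727}{4} \approx -681.75$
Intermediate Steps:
$k{\left(F,S \right)} = \frac{F + S}{-4 + F}$
$\left(k{\left(-8,-7 \right)} + u{\left(-8,10 \right)}\right) G = \left(\frac{-8 - 7}{-4 - 8} - 8\right) 101 = \left(\frac{1}{-12} \left(-15\right) - 8\right) 101 = \left(\left(- \frac{1}{12}\right) \left(-15\right) - 8\right) 101 = \left(\frac{5}{4} - 8\right) 101 = \left(- \frac{27}{4}\right) 101 = - \frac{2727}{4}$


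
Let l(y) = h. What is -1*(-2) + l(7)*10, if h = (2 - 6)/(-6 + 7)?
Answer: -38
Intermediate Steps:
h = -4 (h = -4/1 = -4*1 = -4)
l(y) = -4
-1*(-2) + l(7)*10 = -1*(-2) - 4*10 = 2 - 40 = -38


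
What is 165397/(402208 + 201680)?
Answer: 165397/603888 ≈ 0.27389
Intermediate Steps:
165397/(402208 + 201680) = 165397/603888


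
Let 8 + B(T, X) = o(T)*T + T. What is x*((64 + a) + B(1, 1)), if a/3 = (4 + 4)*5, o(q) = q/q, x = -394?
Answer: -70132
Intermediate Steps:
o(q) = 1
a = 120 (a = 3*((4 + 4)*5) = 3*(8*5) = 3*40 = 120)
B(T, X) = -8 + 2*T (B(T, X) = -8 + (1*T + T) = -8 + (T + T) = -8 + 2*T)
x*((64 + a) + B(1, 1)) = -394*((64 + 120) + (-8 + 2*1)) = -394*(184 + (-8 + 2)) = -394*(184 - 6) = -394*178 = -70132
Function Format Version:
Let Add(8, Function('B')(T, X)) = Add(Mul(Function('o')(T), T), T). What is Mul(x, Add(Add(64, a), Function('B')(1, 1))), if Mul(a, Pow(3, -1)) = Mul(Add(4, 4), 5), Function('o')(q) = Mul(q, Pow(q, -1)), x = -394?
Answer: -70132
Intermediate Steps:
Function('o')(q) = 1
a = 120 (a = Mul(3, Mul(Add(4, 4), 5)) = Mul(3, Mul(8, 5)) = Mul(3, 40) = 120)
Function('B')(T, X) = Add(-8, Mul(2, T)) (Function('B')(T, X) = Add(-8, Add(Mul(1, T), T)) = Add(-8, Add(T, T)) = Add(-8, Mul(2, T)))
Mul(x, Add(Add(64, a), Function('B')(1, 1))) = Mul(-394, Add(Add(64, 120), Add(-8, Mul(2, 1)))) = Mul(-394, Add(184, Add(-8, 2))) = Mul(-394, Add(184, -6)) = Mul(-394, 178) = -70132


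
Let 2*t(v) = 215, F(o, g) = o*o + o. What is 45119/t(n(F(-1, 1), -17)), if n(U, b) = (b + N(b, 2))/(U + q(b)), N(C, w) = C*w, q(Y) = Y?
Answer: 90238/215 ≈ 419.71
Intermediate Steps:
F(o, g) = o + o² (F(o, g) = o² + o = o + o²)
n(U, b) = 3*b/(U + b) (n(U, b) = (b + b*2)/(U + b) = (b + 2*b)/(U + b) = (3*b)/(U + b) = 3*b/(U + b))
t(v) = 215/2 (t(v) = (½)*215 = 215/2)
45119/t(n(F(-1, 1), -17)) = 45119/(215/2) = 45119*(2/215) = 90238/215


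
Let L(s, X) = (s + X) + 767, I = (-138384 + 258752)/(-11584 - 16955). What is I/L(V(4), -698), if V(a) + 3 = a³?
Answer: -60184/1855035 ≈ -0.032444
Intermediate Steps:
I = -120368/28539 (I = 120368/(-28539) = 120368*(-1/28539) = -120368/28539 ≈ -4.2177)
V(a) = -3 + a³
L(s, X) = 767 + X + s (L(s, X) = (X + s) + 767 = 767 + X + s)
I/L(V(4), -698) = -120368/(28539*(767 - 698 + (-3 + 4³))) = -120368/(28539*(767 - 698 + (-3 + 64))) = -120368/(28539*(767 - 698 + 61)) = -120368/28539/130 = -120368/28539*1/130 = -60184/1855035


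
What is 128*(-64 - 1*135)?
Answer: -25472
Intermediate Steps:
128*(-64 - 1*135) = 128*(-64 - 135) = 128*(-199) = -25472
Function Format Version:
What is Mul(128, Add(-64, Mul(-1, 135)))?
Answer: -25472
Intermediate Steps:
Mul(128, Add(-64, Mul(-1, 135))) = Mul(128, Add(-64, -135)) = Mul(128, -199) = -25472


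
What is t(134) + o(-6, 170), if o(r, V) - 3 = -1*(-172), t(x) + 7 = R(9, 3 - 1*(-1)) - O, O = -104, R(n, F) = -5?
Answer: 267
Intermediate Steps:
t(x) = 92 (t(x) = -7 + (-5 - 1*(-104)) = -7 + (-5 + 104) = -7 + 99 = 92)
o(r, V) = 175 (o(r, V) = 3 - 1*(-172) = 3 + 172 = 175)
t(134) + o(-6, 170) = 92 + 175 = 267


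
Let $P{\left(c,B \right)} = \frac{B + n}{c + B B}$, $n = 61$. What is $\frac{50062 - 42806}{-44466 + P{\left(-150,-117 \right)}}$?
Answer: $- \frac{49119492}{301012615} \approx -0.16318$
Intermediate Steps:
$P{\left(c,B \right)} = \frac{61 + B}{c + B^{2}}$ ($P{\left(c,B \right)} = \frac{B + 61}{c + B B} = \frac{61 + B}{c + B^{2}}$)
$\frac{50062 - 42806}{-44466 + P{\left(-150,-117 \right)}} = \frac{50062 - 42806}{-44466 + \frac{61 - 117}{-150 + \left(-117\right)^{2}}} = \frac{7256}{-44466 + \frac{1}{-150 + 13689} \left(-56\right)} = \frac{7256}{-44466 + \frac{1}{13539} \left(-56\right)} = \frac{7256}{-44466 - \frac{56}{13539}} = \frac{7256}{- \frac{602025230}{13539}} = 7256 \left(- \frac{13539}{602025230}\right) = - \frac{49119492}{301012615}$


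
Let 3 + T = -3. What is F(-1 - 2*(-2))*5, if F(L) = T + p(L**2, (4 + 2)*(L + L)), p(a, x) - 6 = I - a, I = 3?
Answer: -30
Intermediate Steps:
p(a, x) = 9 - a (p(a, x) = 6 + (3 - a) = 9 - a)
T = -6 (T = -3 - 3 = -6)
F(L) = 3 - L**2 (F(L) = -6 + (9 - L**2) = 3 - L**2)
F(-1 - 2*(-2))*5 = (3 - (-1 - 2*(-2))**2)*5 = (3 - (-1 + 4)**2)*5 = (3 - 1*3**2)*5 = (3 - 1*9)*5 = (3 - 9)*5 = -6*5 = -30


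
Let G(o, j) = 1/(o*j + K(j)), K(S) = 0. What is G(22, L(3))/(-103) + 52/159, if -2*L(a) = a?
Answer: 58969/180147 ≈ 0.32734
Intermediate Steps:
L(a) = -a/2
G(o, j) = 1/(j*o) (G(o, j) = 1/(o*j + 0) = 1/(j*o + 0) = 1/(j*o))
G(22, L(3))/(-103) + 52/159 = (1/(-½*3*22))/(-103) + 52/159 = ((1/22)/(-3/2))*(-1/103) + 52*(1/159) = -⅔*1/22*(-1/103) + 52/159 = -1/33*(-1/103) + 52/159 = 1/3399 + 52/159 = 58969/180147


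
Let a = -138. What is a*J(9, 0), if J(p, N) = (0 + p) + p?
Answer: -2484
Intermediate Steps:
J(p, N) = 2*p (J(p, N) = p + p = 2*p)
a*J(9, 0) = -276*9 = -138*18 = -2484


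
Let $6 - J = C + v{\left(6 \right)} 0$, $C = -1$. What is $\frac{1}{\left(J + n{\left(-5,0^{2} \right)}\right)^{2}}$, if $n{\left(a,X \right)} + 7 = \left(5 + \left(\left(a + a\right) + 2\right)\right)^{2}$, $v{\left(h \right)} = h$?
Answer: $\frac{1}{81} \approx 0.012346$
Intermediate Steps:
$n{\left(a,X \right)} = -7 + \left(7 + 2 a\right)^{2}$ ($n{\left(a,X \right)} = -7 + \left(5 + \left(\left(a + a\right) + 2\right)\right)^{2} = -7 + \left(5 + \left(2 a + 2\right)\right)^{2} = -7 + \left(5 + \left(2 + 2 a\right)\right)^{2} = -7 + \left(7 + 2 a\right)^{2}$)
$J = 7$ ($J = 6 - \left(-1 + 6 \cdot 0\right) = 6 - \left(-1 + 0\right) = 6 - -1 = 6 + 1 = 7$)
$\frac{1}{\left(J + n{\left(-5,0^{2} \right)}\right)^{2}} = \frac{1}{\left(7 - \left(7 - \left(7 + 2 \left(-5\right)\right)^{2}\right)\right)^{2}} = \frac{1}{\left(7 - \left(7 - \left(7 - 10\right)^{2}\right)\right)^{2}} = \frac{1}{\left(7 - \left(7 - \left(-3\right)^{2}\right)\right)^{2}} = \frac{1}{\left(7 + \left(-7 + 9\right)\right)^{2}} = \frac{1}{\left(7 + 2\right)^{2}} = \frac{1}{9^{2}} = \frac{1}{81}$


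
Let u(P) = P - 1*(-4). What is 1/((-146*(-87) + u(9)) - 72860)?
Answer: -1/60145 ≈ -1.6626e-5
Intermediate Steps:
u(P) = 4 + P (u(P) = P + 4 = 4 + P)
1/((-146*(-87) + u(9)) - 72860) = 1/((-146*(-87) + (4 + 9)) - 72860) = 1/((12702 + 13) - 72860) = 1/(12715 - 72860) = 1/(-60145) = -1/60145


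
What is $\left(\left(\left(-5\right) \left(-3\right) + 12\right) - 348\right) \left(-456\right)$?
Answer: $146376$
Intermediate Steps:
$\left(\left(\left(-5\right) \left(-3\right) + 12\right) - 348\right) \left(-456\right) = \left(\left(15 + 12\right) - 348\right) \left(-456\right) = \left(27 - 348\right) \left(-456\right) = \left(-321\right) \left(-456\right) = 146376$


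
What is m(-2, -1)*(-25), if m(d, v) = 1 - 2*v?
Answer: -75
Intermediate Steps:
m(-2, -1)*(-25) = (1 - 2*(-1))*(-25) = (1 + 2)*(-25) = 3*(-25) = -75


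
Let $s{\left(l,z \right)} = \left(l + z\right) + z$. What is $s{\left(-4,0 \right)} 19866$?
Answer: $-79464$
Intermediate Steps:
$s{\left(l,z \right)} = l + 2 z$
$s{\left(-4,0 \right)} 19866 = \left(-4 + 2 \cdot 0\right) 19866 = \left(-4 + 0\right) 19866 = \left(-4\right) 19866 = -79464$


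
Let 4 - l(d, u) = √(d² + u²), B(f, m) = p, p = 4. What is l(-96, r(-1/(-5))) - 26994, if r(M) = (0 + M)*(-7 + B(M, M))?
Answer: -26990 - 3*√25601/5 ≈ -27086.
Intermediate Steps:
B(f, m) = 4
r(M) = -3*M (r(M) = (0 + M)*(-7 + 4) = M*(-3) = -3*M)
l(d, u) = 4 - √(d² + u²)
l(-96, r(-1/(-5))) - 26994 = (4 - √((-96)² + (-(-3)/(-5))²)) - 26994 = (4 - √(9216 + (-(-3)*(-1)/5)²)) - 26994 = (4 - √(9216 + (-3*⅕)²)) - 26994 = (4 - √(9216 + (-⅗)²)) - 26994 = (4 - √(9216 + 9/25)) - 26994 = (4 - √(230409/25)) - 26994 = (4 - 3*√25601/5) - 26994 = -26990 - 3*√25601/5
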